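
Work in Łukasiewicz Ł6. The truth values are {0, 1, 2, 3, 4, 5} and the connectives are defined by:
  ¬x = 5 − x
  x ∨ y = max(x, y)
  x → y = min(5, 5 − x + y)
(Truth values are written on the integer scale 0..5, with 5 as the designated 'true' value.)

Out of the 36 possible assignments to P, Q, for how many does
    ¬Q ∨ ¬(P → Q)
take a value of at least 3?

value 5: 6 assignments (counts)
value 4: 6 assignments (counts)
value 3: 6 assignments (counts)
value 2: 6 assignments
value 1: 6 assignments
value 0: 6 assignments
So 18 of the 36 assignments meet the threshold.

18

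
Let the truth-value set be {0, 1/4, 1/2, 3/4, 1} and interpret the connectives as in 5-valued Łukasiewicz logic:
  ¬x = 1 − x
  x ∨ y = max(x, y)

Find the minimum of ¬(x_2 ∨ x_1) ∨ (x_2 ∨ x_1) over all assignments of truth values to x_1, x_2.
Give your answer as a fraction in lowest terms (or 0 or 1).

Take x_1 = 0, x_2 = 1/2:
x_2 ∨ x_1 = 1/2 ∨ 0 = 1/2
¬(x_2 ∨ x_1) = ¬1/2 = 1/2
x_2 ∨ x_1 = 1/2 ∨ 0 = 1/2
¬(x_2 ∨ x_1) ∨ (x_2 ∨ x_1) = 1/2 ∨ 1/2 = 1/2
No assignment yields a value below 1/2, so this is the minimum.

1/2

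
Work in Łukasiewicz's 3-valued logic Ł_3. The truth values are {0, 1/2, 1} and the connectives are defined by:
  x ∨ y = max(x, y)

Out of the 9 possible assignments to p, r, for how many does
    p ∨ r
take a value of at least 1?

5

p = 0, r = 0 ↦ 0  <
p = 0, r = 1/2 ↦ 1/2  <
p = 0, r = 1 ↦ 1  ≥
p = 1/2, r = 0 ↦ 1/2  <
p = 1/2, r = 1/2 ↦ 1/2  <
p = 1/2, r = 1 ↦ 1  ≥
p = 1, r = 0 ↦ 1  ≥
p = 1, r = 1/2 ↦ 1  ≥
p = 1, r = 1 ↦ 1  ≥
So 5 of the 9 assignments meet the threshold.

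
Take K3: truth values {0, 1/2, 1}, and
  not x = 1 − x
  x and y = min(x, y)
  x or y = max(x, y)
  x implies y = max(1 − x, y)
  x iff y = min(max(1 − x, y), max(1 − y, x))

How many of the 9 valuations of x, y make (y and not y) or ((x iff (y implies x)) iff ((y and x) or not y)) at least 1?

2

x = 0, y = 0 ↦ 0  <
x = 0, y = 1/2 ↦ 1/2  <
x = 0, y = 1 ↦ 0  <
x = 1/2, y = 0 ↦ 1/2  <
x = 1/2, y = 1/2 ↦ 1/2  <
x = 1/2, y = 1 ↦ 1/2  <
x = 1, y = 0 ↦ 1  ≥
x = 1, y = 1/2 ↦ 1/2  <
x = 1, y = 1 ↦ 1  ≥
So 2 of the 9 assignments meet the threshold.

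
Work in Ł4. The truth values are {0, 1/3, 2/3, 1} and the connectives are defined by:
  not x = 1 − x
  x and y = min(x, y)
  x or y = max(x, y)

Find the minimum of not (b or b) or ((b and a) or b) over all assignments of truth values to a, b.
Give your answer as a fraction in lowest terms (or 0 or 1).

Take a = 0, b = 1/3:
b or b = 1/3 or 1/3 = 1/3
not (b or b) = not 1/3 = 2/3
b and a = 1/3 and 0 = 0
(b and a) or b = 0 or 1/3 = 1/3
not (b or b) or ((b and a) or b) = 2/3 or 1/3 = 2/3
No assignment yields a value below 2/3, so this is the minimum.

2/3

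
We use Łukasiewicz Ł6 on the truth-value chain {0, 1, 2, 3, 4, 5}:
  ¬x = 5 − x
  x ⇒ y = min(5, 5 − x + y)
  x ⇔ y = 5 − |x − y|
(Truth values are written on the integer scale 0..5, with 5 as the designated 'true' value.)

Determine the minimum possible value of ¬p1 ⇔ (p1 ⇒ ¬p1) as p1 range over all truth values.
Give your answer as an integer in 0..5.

3

Take p1 = 2:
¬p1 = ¬2 = 3
¬p1 = ¬2 = 3
p1 ⇒ ¬p1 = 2 ⇒ 3 = 5
¬p1 ⇔ (p1 ⇒ ¬p1) = 3 ⇔ 5 = 3
No assignment yields a value below 3, so this is the minimum.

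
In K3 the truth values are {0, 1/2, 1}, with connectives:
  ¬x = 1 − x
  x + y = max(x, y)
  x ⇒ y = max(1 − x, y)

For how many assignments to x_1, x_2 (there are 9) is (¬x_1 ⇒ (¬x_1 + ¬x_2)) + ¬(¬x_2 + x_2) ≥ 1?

7

x_1 = 0, x_2 = 0 ↦ 1  ≥
x_1 = 0, x_2 = 1/2 ↦ 1  ≥
x_1 = 0, x_2 = 1 ↦ 1  ≥
x_1 = 1/2, x_2 = 0 ↦ 1  ≥
x_1 = 1/2, x_2 = 1/2 ↦ 1/2  <
x_1 = 1/2, x_2 = 1 ↦ 1/2  <
x_1 = 1, x_2 = 0 ↦ 1  ≥
x_1 = 1, x_2 = 1/2 ↦ 1  ≥
x_1 = 1, x_2 = 1 ↦ 1  ≥
So 7 of the 9 assignments meet the threshold.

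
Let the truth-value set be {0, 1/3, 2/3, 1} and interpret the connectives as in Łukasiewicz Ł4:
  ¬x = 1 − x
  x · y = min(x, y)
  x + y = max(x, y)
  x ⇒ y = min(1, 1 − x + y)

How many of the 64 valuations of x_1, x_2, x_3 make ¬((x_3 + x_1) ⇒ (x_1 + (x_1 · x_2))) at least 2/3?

12

value 1: 4 assignments (counts)
value 2/3: 8 assignments (counts)
value 1/3: 12 assignments
value 0: 40 assignments
So 12 of the 64 assignments meet the threshold.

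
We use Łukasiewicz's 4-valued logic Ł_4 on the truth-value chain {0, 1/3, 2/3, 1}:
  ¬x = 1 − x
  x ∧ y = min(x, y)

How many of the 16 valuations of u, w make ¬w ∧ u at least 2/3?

4

u = 0, w = 0 ↦ 0  <
u = 0, w = 1/3 ↦ 0  <
u = 0, w = 2/3 ↦ 0  <
u = 0, w = 1 ↦ 0  <
u = 1/3, w = 0 ↦ 1/3  <
u = 1/3, w = 1/3 ↦ 1/3  <
u = 1/3, w = 2/3 ↦ 1/3  <
u = 1/3, w = 1 ↦ 0  <
u = 2/3, w = 0 ↦ 2/3  ≥
u = 2/3, w = 1/3 ↦ 2/3  ≥
u = 2/3, w = 2/3 ↦ 1/3  <
u = 2/3, w = 1 ↦ 0  <
u = 1, w = 0 ↦ 1  ≥
u = 1, w = 1/3 ↦ 2/3  ≥
u = 1, w = 2/3 ↦ 1/3  <
u = 1, w = 1 ↦ 0  <
So 4 of the 16 assignments meet the threshold.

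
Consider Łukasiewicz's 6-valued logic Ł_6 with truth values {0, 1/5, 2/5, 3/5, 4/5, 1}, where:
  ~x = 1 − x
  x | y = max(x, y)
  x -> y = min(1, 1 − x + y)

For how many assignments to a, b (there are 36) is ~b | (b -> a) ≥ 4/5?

26

value 1: 21 assignments (counts)
value 4/5: 5 assignments (counts)
value 3/5: 4 assignments
value 2/5: 3 assignments
value 1/5: 2 assignments
value 0: 1 assignment
So 26 of the 36 assignments meet the threshold.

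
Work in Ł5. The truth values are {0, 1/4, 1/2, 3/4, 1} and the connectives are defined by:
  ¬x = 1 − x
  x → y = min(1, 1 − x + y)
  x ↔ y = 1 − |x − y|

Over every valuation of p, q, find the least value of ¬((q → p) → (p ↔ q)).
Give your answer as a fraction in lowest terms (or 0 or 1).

0

Take p = 0, q = 0:
q → p = 0 → 0 = 1
p ↔ q = 0 ↔ 0 = 1
(q → p) → (p ↔ q) = 1 → 1 = 1
¬((q → p) → (p ↔ q)) = ¬1 = 0
No assignment yields a value below 0, so this is the minimum.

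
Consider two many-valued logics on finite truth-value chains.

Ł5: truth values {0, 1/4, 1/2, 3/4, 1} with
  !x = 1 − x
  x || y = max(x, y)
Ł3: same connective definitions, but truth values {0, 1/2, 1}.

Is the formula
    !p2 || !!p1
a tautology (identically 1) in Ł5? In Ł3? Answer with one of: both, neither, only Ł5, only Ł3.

neither

In Ł5: at p1 = 0, p2 = 1/4 the value is 3/4 — not a tautology.
In Ł3: at p1 = 0, p2 = 1/2 the value is 1/2 — not a tautology.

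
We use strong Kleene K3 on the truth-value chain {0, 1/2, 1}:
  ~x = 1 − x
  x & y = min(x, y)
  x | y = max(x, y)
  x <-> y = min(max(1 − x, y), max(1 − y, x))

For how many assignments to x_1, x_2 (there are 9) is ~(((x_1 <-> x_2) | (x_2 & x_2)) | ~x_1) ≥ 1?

1

x_1 = 0, x_2 = 0 ↦ 0  <
x_1 = 0, x_2 = 1/2 ↦ 0  <
x_1 = 0, x_2 = 1 ↦ 0  <
x_1 = 1/2, x_2 = 0 ↦ 1/2  <
x_1 = 1/2, x_2 = 1/2 ↦ 1/2  <
x_1 = 1/2, x_2 = 1 ↦ 0  <
x_1 = 1, x_2 = 0 ↦ 1  ≥
x_1 = 1, x_2 = 1/2 ↦ 1/2  <
x_1 = 1, x_2 = 1 ↦ 0  <
So 1 of the 9 assignments meets the threshold.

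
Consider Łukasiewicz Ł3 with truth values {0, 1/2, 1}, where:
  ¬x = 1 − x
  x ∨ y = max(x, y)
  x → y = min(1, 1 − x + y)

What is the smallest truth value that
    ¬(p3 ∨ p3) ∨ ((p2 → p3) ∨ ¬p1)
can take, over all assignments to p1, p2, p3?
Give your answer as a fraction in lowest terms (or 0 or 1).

1/2

Take p1 = 1/2, p2 = 1, p3 = 1/2:
p3 ∨ p3 = 1/2 ∨ 1/2 = 1/2
¬(p3 ∨ p3) = ¬1/2 = 1/2
p2 → p3 = 1 → 1/2 = 1/2
¬p1 = ¬1/2 = 1/2
(p2 → p3) ∨ ¬p1 = 1/2 ∨ 1/2 = 1/2
¬(p3 ∨ p3) ∨ ((p2 → p3) ∨ ¬p1) = 1/2 ∨ 1/2 = 1/2
No assignment yields a value below 1/2, so this is the minimum.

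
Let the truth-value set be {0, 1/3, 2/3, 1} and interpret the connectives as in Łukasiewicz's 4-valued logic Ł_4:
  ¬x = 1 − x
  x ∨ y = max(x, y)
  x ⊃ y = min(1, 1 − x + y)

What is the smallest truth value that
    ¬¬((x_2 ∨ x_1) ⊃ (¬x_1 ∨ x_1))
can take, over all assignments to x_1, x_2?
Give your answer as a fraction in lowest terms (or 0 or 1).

2/3

Take x_1 = 1/3, x_2 = 1:
x_2 ∨ x_1 = 1 ∨ 1/3 = 1
¬x_1 = ¬1/3 = 2/3
¬x_1 ∨ x_1 = 2/3 ∨ 1/3 = 2/3
(x_2 ∨ x_1) ⊃ (¬x_1 ∨ x_1) = 1 ⊃ 2/3 = 2/3
¬((x_2 ∨ x_1) ⊃ (¬x_1 ∨ x_1)) = ¬2/3 = 1/3
¬¬((x_2 ∨ x_1) ⊃ (¬x_1 ∨ x_1)) = ¬1/3 = 2/3
No assignment yields a value below 2/3, so this is the minimum.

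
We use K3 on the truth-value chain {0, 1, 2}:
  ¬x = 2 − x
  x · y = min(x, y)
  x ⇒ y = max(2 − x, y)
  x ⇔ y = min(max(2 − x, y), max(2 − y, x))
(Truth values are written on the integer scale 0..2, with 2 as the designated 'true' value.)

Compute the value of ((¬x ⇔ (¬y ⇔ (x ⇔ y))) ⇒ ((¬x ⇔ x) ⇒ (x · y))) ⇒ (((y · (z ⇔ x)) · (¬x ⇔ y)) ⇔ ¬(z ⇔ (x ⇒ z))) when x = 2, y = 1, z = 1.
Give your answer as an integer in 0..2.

¬x = ¬2 = 0
¬y = ¬1 = 1
x ⇔ y = 2 ⇔ 1 = 1
¬y ⇔ (x ⇔ y) = 1 ⇔ 1 = 1
¬x ⇔ (¬y ⇔ (x ⇔ y)) = 0 ⇔ 1 = 1
¬x = ¬2 = 0
¬x ⇔ x = 0 ⇔ 2 = 0
x · y = 2 · 1 = 1
(¬x ⇔ x) ⇒ (x · y) = 0 ⇒ 1 = 2
(¬x ⇔ (¬y ⇔ (x ⇔ y))) ⇒ ((¬x ⇔ x) ⇒ (x · y)) = 1 ⇒ 2 = 2
z ⇔ x = 1 ⇔ 2 = 1
y · (z ⇔ x) = 1 · 1 = 1
¬x = ¬2 = 0
¬x ⇔ y = 0 ⇔ 1 = 1
(y · (z ⇔ x)) · (¬x ⇔ y) = 1 · 1 = 1
x ⇒ z = 2 ⇒ 1 = 1
z ⇔ (x ⇒ z) = 1 ⇔ 1 = 1
¬(z ⇔ (x ⇒ z)) = ¬1 = 1
((y · (z ⇔ x)) · (¬x ⇔ y)) ⇔ ¬(z ⇔ (x ⇒ z)) = 1 ⇔ 1 = 1
((¬x ⇔ (¬y ⇔ (x ⇔ y))) ⇒ ((¬x ⇔ x) ⇒ (x · y))) ⇒ (((y · (z ⇔ x)) · (¬x ⇔ y)) ⇔ ¬(z ⇔ (x ⇒ z))) = 2 ⇒ 1 = 1

1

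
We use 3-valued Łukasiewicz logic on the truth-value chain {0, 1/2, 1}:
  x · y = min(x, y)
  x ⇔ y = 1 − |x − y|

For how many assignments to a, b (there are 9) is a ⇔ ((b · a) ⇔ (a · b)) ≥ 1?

3

a = 0, b = 0 ↦ 0  <
a = 0, b = 1/2 ↦ 0  <
a = 0, b = 1 ↦ 0  <
a = 1/2, b = 0 ↦ 1/2  <
a = 1/2, b = 1/2 ↦ 1/2  <
a = 1/2, b = 1 ↦ 1/2  <
a = 1, b = 0 ↦ 1  ≥
a = 1, b = 1/2 ↦ 1  ≥
a = 1, b = 1 ↦ 1  ≥
So 3 of the 9 assignments meet the threshold.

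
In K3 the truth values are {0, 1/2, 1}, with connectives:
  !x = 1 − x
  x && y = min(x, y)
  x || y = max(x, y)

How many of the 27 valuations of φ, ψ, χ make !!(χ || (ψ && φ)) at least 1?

11

value 1: 11 assignments (counts)
value 1/2: 11 assignments
value 0: 5 assignments
So 11 of the 27 assignments meet the threshold.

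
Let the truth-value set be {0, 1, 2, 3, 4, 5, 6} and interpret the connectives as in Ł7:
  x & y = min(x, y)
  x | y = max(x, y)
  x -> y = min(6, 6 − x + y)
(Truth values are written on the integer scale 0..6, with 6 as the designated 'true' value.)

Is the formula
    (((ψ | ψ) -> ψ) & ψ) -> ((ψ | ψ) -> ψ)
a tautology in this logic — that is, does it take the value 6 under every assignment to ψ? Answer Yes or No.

Yes

ψ = 0 ↦ 6
ψ = 1 ↦ 6
ψ = 2 ↦ 6
ψ = 3 ↦ 6
ψ = 4 ↦ 6
ψ = 5 ↦ 6
ψ = 6 ↦ 6
Every assignment gives a value ≥ 6.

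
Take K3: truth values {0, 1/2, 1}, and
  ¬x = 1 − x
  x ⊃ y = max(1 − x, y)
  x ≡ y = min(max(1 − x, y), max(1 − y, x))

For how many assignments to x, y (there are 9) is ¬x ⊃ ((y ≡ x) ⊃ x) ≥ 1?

4

x = 0, y = 0 ↦ 0  <
x = 0, y = 1/2 ↦ 1/2  <
x = 0, y = 1 ↦ 1  ≥
x = 1/2, y = 0 ↦ 1/2  <
x = 1/2, y = 1/2 ↦ 1/2  <
x = 1/2, y = 1 ↦ 1/2  <
x = 1, y = 0 ↦ 1  ≥
x = 1, y = 1/2 ↦ 1  ≥
x = 1, y = 1 ↦ 1  ≥
So 4 of the 9 assignments meet the threshold.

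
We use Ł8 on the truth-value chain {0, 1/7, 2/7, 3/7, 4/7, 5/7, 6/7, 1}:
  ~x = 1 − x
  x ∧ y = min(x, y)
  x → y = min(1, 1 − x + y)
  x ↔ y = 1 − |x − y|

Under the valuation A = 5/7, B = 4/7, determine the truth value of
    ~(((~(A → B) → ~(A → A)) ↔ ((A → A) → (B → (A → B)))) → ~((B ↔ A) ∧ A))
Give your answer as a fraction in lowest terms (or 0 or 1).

A → B = 5/7 → 4/7 = 6/7
~(A → B) = ~6/7 = 1/7
A → A = 5/7 → 5/7 = 1
~(A → A) = ~1 = 0
~(A → B) → ~(A → A) = 1/7 → 0 = 6/7
A → A = 5/7 → 5/7 = 1
A → B = 5/7 → 4/7 = 6/7
B → (A → B) = 4/7 → 6/7 = 1
(A → A) → (B → (A → B)) = 1 → 1 = 1
(~(A → B) → ~(A → A)) ↔ ((A → A) → (B → (A → B))) = 6/7 ↔ 1 = 6/7
B ↔ A = 4/7 ↔ 5/7 = 6/7
(B ↔ A) ∧ A = 6/7 ∧ 5/7 = 5/7
~((B ↔ A) ∧ A) = ~5/7 = 2/7
((~(A → B) → ~(A → A)) ↔ ((A → A) → (B → (A → B)))) → ~((B ↔ A) ∧ A) = 6/7 → 2/7 = 3/7
~(((~(A → B) → ~(A → A)) ↔ ((A → A) → (B → (A → B)))) → ~((B ↔ A) ∧ A)) = ~3/7 = 4/7

4/7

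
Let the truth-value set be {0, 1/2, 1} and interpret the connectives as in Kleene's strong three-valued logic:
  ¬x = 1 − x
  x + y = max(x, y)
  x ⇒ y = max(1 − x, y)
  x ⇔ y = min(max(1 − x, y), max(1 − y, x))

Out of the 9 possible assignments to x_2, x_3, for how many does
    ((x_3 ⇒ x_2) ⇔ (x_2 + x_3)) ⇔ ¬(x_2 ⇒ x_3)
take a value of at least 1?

x_2 = 0, x_3 = 0 ↦ 1  ≥
x_2 = 0, x_3 = 1/2 ↦ 1/2  <
x_2 = 0, x_3 = 1 ↦ 1  ≥
x_2 = 1/2, x_3 = 0 ↦ 1/2  <
x_2 = 1/2, x_3 = 1/2 ↦ 1/2  <
x_2 = 1/2, x_3 = 1 ↦ 1/2  <
x_2 = 1, x_3 = 0 ↦ 1  ≥
x_2 = 1, x_3 = 1/2 ↦ 1/2  <
x_2 = 1, x_3 = 1 ↦ 0  <
So 3 of the 9 assignments meet the threshold.

3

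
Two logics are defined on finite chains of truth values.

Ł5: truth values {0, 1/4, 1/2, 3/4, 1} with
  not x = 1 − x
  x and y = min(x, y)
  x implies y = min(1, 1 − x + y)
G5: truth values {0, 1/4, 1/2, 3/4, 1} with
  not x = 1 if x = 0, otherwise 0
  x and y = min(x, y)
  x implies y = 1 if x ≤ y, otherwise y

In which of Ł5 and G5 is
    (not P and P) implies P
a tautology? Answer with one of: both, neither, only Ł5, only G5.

both

In Ł5: every assignment gives 1 — tautology.
In G5: every assignment gives 1 — tautology.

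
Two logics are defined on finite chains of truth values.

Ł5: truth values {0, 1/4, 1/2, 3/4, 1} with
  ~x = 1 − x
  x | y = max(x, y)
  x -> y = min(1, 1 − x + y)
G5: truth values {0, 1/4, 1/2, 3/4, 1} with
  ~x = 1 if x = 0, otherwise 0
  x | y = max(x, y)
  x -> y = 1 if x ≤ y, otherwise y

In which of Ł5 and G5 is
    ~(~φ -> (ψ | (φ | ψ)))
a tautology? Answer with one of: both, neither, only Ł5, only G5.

neither

In Ł5: at φ = 0, ψ = 1/4 the value is 3/4 — not a tautology.
In G5: at φ = 0, ψ = 1/4 the value is 0 — not a tautology.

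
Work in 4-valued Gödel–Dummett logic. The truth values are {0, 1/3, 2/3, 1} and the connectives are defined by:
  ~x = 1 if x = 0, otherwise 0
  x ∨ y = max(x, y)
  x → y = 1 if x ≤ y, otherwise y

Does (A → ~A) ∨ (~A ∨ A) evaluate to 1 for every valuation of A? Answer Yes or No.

Counterexample: take A = 1/3.
~A = ~1/3 = 0
A → ~A = 1/3 → 0 = 0
~A = ~1/3 = 0
~A ∨ A = 0 ∨ 1/3 = 1/3
(A → ~A) ∨ (~A ∨ A) = 0 ∨ 1/3 = 1/3
This gives 1/3 ≠ 1.

No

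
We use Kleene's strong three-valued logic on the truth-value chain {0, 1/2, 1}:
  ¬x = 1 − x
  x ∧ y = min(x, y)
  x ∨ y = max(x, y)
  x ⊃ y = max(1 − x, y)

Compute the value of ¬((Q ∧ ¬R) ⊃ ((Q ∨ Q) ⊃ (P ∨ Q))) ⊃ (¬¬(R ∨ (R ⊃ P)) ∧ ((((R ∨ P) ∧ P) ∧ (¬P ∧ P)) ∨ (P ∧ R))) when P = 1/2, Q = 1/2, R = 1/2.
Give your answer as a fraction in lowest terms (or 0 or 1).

1/2

¬R = ¬1/2 = 1/2
Q ∧ ¬R = 1/2 ∧ 1/2 = 1/2
Q ∨ Q = 1/2 ∨ 1/2 = 1/2
P ∨ Q = 1/2 ∨ 1/2 = 1/2
(Q ∨ Q) ⊃ (P ∨ Q) = 1/2 ⊃ 1/2 = 1/2
(Q ∧ ¬R) ⊃ ((Q ∨ Q) ⊃ (P ∨ Q)) = 1/2 ⊃ 1/2 = 1/2
¬((Q ∧ ¬R) ⊃ ((Q ∨ Q) ⊃ (P ∨ Q))) = ¬1/2 = 1/2
R ⊃ P = 1/2 ⊃ 1/2 = 1/2
R ∨ (R ⊃ P) = 1/2 ∨ 1/2 = 1/2
¬(R ∨ (R ⊃ P)) = ¬1/2 = 1/2
¬¬(R ∨ (R ⊃ P)) = ¬1/2 = 1/2
R ∨ P = 1/2 ∨ 1/2 = 1/2
(R ∨ P) ∧ P = 1/2 ∧ 1/2 = 1/2
¬P = ¬1/2 = 1/2
¬P ∧ P = 1/2 ∧ 1/2 = 1/2
((R ∨ P) ∧ P) ∧ (¬P ∧ P) = 1/2 ∧ 1/2 = 1/2
P ∧ R = 1/2 ∧ 1/2 = 1/2
(((R ∨ P) ∧ P) ∧ (¬P ∧ P)) ∨ (P ∧ R) = 1/2 ∨ 1/2 = 1/2
¬¬(R ∨ (R ⊃ P)) ∧ ((((R ∨ P) ∧ P) ∧ (¬P ∧ P)) ∨ (P ∧ R)) = 1/2 ∧ 1/2 = 1/2
¬((Q ∧ ¬R) ⊃ ((Q ∨ Q) ⊃ (P ∨ Q))) ⊃ (¬¬(R ∨ (R ⊃ P)) ∧ ((((R ∨ P) ∧ P) ∧ (¬P ∧ P)) ∨ (P ∧ R))) = 1/2 ⊃ 1/2 = 1/2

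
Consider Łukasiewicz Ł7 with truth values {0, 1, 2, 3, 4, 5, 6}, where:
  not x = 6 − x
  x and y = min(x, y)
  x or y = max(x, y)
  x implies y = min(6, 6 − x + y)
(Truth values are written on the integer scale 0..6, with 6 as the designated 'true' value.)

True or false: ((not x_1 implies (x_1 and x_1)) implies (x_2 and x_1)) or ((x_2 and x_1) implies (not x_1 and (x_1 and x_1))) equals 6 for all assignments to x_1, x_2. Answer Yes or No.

Counterexample: take x_1 = 4, x_2 = 3.
not x_1 = not 4 = 2
x_1 and x_1 = 4 and 4 = 4
not x_1 implies (x_1 and x_1) = 2 implies 4 = 6
x_2 and x_1 = 3 and 4 = 3
(not x_1 implies (x_1 and x_1)) implies (x_2 and x_1) = 6 implies 3 = 3
x_2 and x_1 = 3 and 4 = 3
not x_1 = not 4 = 2
x_1 and x_1 = 4 and 4 = 4
not x_1 and (x_1 and x_1) = 2 and 4 = 2
(x_2 and x_1) implies (not x_1 and (x_1 and x_1)) = 3 implies 2 = 5
((not x_1 implies (x_1 and x_1)) implies (x_2 and x_1)) or ((x_2 and x_1) implies (not x_1 and (x_1 and x_1))) = 3 or 5 = 5
This gives 5 ≠ 6.

No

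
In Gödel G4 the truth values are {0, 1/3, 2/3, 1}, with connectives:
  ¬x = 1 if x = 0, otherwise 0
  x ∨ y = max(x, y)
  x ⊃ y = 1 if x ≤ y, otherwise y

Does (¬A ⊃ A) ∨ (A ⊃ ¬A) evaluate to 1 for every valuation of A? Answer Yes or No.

Yes

A = 0 ↦ 1
A = 1/3 ↦ 1
A = 2/3 ↦ 1
A = 1 ↦ 1
Every assignment gives a value ≥ 1.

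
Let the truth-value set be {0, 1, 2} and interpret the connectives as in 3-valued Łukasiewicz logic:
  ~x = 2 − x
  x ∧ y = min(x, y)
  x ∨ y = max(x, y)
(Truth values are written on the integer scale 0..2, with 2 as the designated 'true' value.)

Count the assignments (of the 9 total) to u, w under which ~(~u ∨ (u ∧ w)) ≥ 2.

u = 0, w = 0 ↦ 0  <
u = 0, w = 1 ↦ 0  <
u = 0, w = 2 ↦ 0  <
u = 1, w = 0 ↦ 1  <
u = 1, w = 1 ↦ 1  <
u = 1, w = 2 ↦ 1  <
u = 2, w = 0 ↦ 2  ≥
u = 2, w = 1 ↦ 1  <
u = 2, w = 2 ↦ 0  <
So 1 of the 9 assignments meets the threshold.

1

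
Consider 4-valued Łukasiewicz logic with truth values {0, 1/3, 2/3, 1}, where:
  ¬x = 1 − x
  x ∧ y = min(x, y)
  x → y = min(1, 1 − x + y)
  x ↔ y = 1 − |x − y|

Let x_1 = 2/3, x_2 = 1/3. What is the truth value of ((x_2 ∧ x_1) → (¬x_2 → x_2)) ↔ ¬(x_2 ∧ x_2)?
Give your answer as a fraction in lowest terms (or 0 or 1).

x_2 ∧ x_1 = 1/3 ∧ 2/3 = 1/3
¬x_2 = ¬1/3 = 2/3
¬x_2 → x_2 = 2/3 → 1/3 = 2/3
(x_2 ∧ x_1) → (¬x_2 → x_2) = 1/3 → 2/3 = 1
x_2 ∧ x_2 = 1/3 ∧ 1/3 = 1/3
¬(x_2 ∧ x_2) = ¬1/3 = 2/3
((x_2 ∧ x_1) → (¬x_2 → x_2)) ↔ ¬(x_2 ∧ x_2) = 1 ↔ 2/3 = 2/3

2/3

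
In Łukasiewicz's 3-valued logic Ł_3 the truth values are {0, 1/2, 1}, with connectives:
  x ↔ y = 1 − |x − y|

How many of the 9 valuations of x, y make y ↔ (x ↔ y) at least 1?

4

x = 0, y = 0 ↦ 0  <
x = 0, y = 1/2 ↦ 1  ≥
x = 0, y = 1 ↦ 0  <
x = 1/2, y = 0 ↦ 1/2  <
x = 1/2, y = 1/2 ↦ 1/2  <
x = 1/2, y = 1 ↦ 1/2  <
x = 1, y = 0 ↦ 1  ≥
x = 1, y = 1/2 ↦ 1  ≥
x = 1, y = 1 ↦ 1  ≥
So 4 of the 9 assignments meet the threshold.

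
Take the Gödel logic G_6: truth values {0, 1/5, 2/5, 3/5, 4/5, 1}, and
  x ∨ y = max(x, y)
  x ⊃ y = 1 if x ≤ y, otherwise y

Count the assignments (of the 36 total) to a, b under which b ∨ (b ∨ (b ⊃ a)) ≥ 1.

26

value 1: 26 assignments (counts)
value 4/5: 4 assignments
value 3/5: 3 assignments
value 2/5: 2 assignments
value 1/5: 1 assignment
So 26 of the 36 assignments meet the threshold.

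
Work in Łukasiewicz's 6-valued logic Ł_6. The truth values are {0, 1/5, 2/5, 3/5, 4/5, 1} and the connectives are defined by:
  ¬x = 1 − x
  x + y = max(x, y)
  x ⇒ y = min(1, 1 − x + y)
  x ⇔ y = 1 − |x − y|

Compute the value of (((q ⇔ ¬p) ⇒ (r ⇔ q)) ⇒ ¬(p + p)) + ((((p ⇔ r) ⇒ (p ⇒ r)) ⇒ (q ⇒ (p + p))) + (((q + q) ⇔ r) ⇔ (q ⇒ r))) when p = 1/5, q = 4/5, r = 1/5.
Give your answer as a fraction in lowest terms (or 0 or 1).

1

¬p = ¬1/5 = 4/5
q ⇔ ¬p = 4/5 ⇔ 4/5 = 1
r ⇔ q = 1/5 ⇔ 4/5 = 2/5
(q ⇔ ¬p) ⇒ (r ⇔ q) = 1 ⇒ 2/5 = 2/5
p + p = 1/5 + 1/5 = 1/5
¬(p + p) = ¬1/5 = 4/5
((q ⇔ ¬p) ⇒ (r ⇔ q)) ⇒ ¬(p + p) = 2/5 ⇒ 4/5 = 1
p ⇔ r = 1/5 ⇔ 1/5 = 1
p ⇒ r = 1/5 ⇒ 1/5 = 1
(p ⇔ r) ⇒ (p ⇒ r) = 1 ⇒ 1 = 1
p + p = 1/5 + 1/5 = 1/5
q ⇒ (p + p) = 4/5 ⇒ 1/5 = 2/5
((p ⇔ r) ⇒ (p ⇒ r)) ⇒ (q ⇒ (p + p)) = 1 ⇒ 2/5 = 2/5
q + q = 4/5 + 4/5 = 4/5
(q + q) ⇔ r = 4/5 ⇔ 1/5 = 2/5
q ⇒ r = 4/5 ⇒ 1/5 = 2/5
((q + q) ⇔ r) ⇔ (q ⇒ r) = 2/5 ⇔ 2/5 = 1
(((p ⇔ r) ⇒ (p ⇒ r)) ⇒ (q ⇒ (p + p))) + (((q + q) ⇔ r) ⇔ (q ⇒ r)) = 2/5 + 1 = 1
(((q ⇔ ¬p) ⇒ (r ⇔ q)) ⇒ ¬(p + p)) + ((((p ⇔ r) ⇒ (p ⇒ r)) ⇒ (q ⇒ (p + p))) + (((q + q) ⇔ r) ⇔ (q ⇒ r))) = 1 + 1 = 1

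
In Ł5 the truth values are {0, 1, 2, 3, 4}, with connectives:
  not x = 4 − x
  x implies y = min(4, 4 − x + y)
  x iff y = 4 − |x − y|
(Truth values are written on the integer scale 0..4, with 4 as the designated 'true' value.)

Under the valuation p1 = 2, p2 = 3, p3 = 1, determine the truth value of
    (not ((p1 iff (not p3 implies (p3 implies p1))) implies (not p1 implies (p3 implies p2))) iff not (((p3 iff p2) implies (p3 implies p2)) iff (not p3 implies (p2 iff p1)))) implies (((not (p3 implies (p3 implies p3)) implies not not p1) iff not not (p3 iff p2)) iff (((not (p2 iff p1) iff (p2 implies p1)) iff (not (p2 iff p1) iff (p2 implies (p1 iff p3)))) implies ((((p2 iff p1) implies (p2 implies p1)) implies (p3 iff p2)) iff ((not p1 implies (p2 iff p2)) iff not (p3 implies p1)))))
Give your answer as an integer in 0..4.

not p3 = not 1 = 3
p3 implies p1 = 1 implies 2 = 4
not p3 implies (p3 implies p1) = 3 implies 4 = 4
p1 iff (not p3 implies (p3 implies p1)) = 2 iff 4 = 2
not p1 = not 2 = 2
p3 implies p2 = 1 implies 3 = 4
not p1 implies (p3 implies p2) = 2 implies 4 = 4
(p1 iff (not p3 implies (p3 implies p1))) implies (not p1 implies (p3 implies p2)) = 2 implies 4 = 4
not ((p1 iff (not p3 implies (p3 implies p1))) implies (not p1 implies (p3 implies p2))) = not 4 = 0
p3 iff p2 = 1 iff 3 = 2
p3 implies p2 = 1 implies 3 = 4
(p3 iff p2) implies (p3 implies p2) = 2 implies 4 = 4
not p3 = not 1 = 3
p2 iff p1 = 3 iff 2 = 3
not p3 implies (p2 iff p1) = 3 implies 3 = 4
((p3 iff p2) implies (p3 implies p2)) iff (not p3 implies (p2 iff p1)) = 4 iff 4 = 4
not (((p3 iff p2) implies (p3 implies p2)) iff (not p3 implies (p2 iff p1))) = not 4 = 0
not ((p1 iff (not p3 implies (p3 implies p1))) implies (not p1 implies (p3 implies p2))) iff not (((p3 iff p2) implies (p3 implies p2)) iff (not p3 implies (p2 iff p1))) = 0 iff 0 = 4
p3 implies p3 = 1 implies 1 = 4
p3 implies (p3 implies p3) = 1 implies 4 = 4
not (p3 implies (p3 implies p3)) = not 4 = 0
not p1 = not 2 = 2
not not p1 = not 2 = 2
not (p3 implies (p3 implies p3)) implies not not p1 = 0 implies 2 = 4
p3 iff p2 = 1 iff 3 = 2
not (p3 iff p2) = not 2 = 2
not not (p3 iff p2) = not 2 = 2
(not (p3 implies (p3 implies p3)) implies not not p1) iff not not (p3 iff p2) = 4 iff 2 = 2
p2 iff p1 = 3 iff 2 = 3
not (p2 iff p1) = not 3 = 1
p2 implies p1 = 3 implies 2 = 3
not (p2 iff p1) iff (p2 implies p1) = 1 iff 3 = 2
p2 iff p1 = 3 iff 2 = 3
not (p2 iff p1) = not 3 = 1
p1 iff p3 = 2 iff 1 = 3
p2 implies (p1 iff p3) = 3 implies 3 = 4
not (p2 iff p1) iff (p2 implies (p1 iff p3)) = 1 iff 4 = 1
(not (p2 iff p1) iff (p2 implies p1)) iff (not (p2 iff p1) iff (p2 implies (p1 iff p3))) = 2 iff 1 = 3
p2 iff p1 = 3 iff 2 = 3
p2 implies p1 = 3 implies 2 = 3
(p2 iff p1) implies (p2 implies p1) = 3 implies 3 = 4
p3 iff p2 = 1 iff 3 = 2
((p2 iff p1) implies (p2 implies p1)) implies (p3 iff p2) = 4 implies 2 = 2
not p1 = not 2 = 2
p2 iff p2 = 3 iff 3 = 4
not p1 implies (p2 iff p2) = 2 implies 4 = 4
p3 implies p1 = 1 implies 2 = 4
not (p3 implies p1) = not 4 = 0
(not p1 implies (p2 iff p2)) iff not (p3 implies p1) = 4 iff 0 = 0
(((p2 iff p1) implies (p2 implies p1)) implies (p3 iff p2)) iff ((not p1 implies (p2 iff p2)) iff not (p3 implies p1)) = 2 iff 0 = 2
((not (p2 iff p1) iff (p2 implies p1)) iff (not (p2 iff p1) iff (p2 implies (p1 iff p3)))) implies ((((p2 iff p1) implies (p2 implies p1)) implies (p3 iff p2)) iff ((not p1 implies (p2 iff p2)) iff not (p3 implies p1))) = 3 implies 2 = 3
((not (p3 implies (p3 implies p3)) implies not not p1) iff not not (p3 iff p2)) iff (((not (p2 iff p1) iff (p2 implies p1)) iff (not (p2 iff p1) iff (p2 implies (p1 iff p3)))) implies ((((p2 iff p1) implies (p2 implies p1)) implies (p3 iff p2)) iff ((not p1 implies (p2 iff p2)) iff not (p3 implies p1)))) = 2 iff 3 = 3
(not ((p1 iff (not p3 implies (p3 implies p1))) implies (not p1 implies (p3 implies p2))) iff not (((p3 iff p2) implies (p3 implies p2)) iff (not p3 implies (p2 iff p1)))) implies (((not (p3 implies (p3 implies p3)) implies not not p1) iff not not (p3 iff p2)) iff (((not (p2 iff p1) iff (p2 implies p1)) iff (not (p2 iff p1) iff (p2 implies (p1 iff p3)))) implies ((((p2 iff p1) implies (p2 implies p1)) implies (p3 iff p2)) iff ((not p1 implies (p2 iff p2)) iff not (p3 implies p1))))) = 4 implies 3 = 3

3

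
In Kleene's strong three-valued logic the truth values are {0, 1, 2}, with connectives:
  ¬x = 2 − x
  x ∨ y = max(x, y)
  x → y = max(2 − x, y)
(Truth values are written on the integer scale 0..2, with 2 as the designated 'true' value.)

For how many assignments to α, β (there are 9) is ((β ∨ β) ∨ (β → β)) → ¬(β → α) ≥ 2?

1

α = 0, β = 0 ↦ 0  <
α = 0, β = 1 ↦ 1  <
α = 0, β = 2 ↦ 2  ≥
α = 1, β = 0 ↦ 0  <
α = 1, β = 1 ↦ 1  <
α = 1, β = 2 ↦ 1  <
α = 2, β = 0 ↦ 0  <
α = 2, β = 1 ↦ 1  <
α = 2, β = 2 ↦ 0  <
So 1 of the 9 assignments meets the threshold.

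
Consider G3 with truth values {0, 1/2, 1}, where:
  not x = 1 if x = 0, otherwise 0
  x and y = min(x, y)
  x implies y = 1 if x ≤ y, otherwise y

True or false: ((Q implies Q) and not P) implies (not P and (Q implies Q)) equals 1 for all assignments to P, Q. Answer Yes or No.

P = 0, Q = 0 ↦ 1
P = 0, Q = 1/2 ↦ 1
P = 0, Q = 1 ↦ 1
P = 1/2, Q = 0 ↦ 1
P = 1/2, Q = 1/2 ↦ 1
P = 1/2, Q = 1 ↦ 1
P = 1, Q = 0 ↦ 1
P = 1, Q = 1/2 ↦ 1
P = 1, Q = 1 ↦ 1
Every assignment gives a value ≥ 1.

Yes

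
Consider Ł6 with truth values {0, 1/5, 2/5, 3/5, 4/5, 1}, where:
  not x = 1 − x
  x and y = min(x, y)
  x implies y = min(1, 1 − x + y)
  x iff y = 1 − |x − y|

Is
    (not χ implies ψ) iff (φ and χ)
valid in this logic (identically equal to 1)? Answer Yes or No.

No

Counterexample: take φ = 0, ψ = 0, χ = 1/5.
not χ = not 1/5 = 4/5
not χ implies ψ = 4/5 implies 0 = 1/5
φ and χ = 0 and 1/5 = 0
(not χ implies ψ) iff (φ and χ) = 1/5 iff 0 = 4/5
This gives 4/5 ≠ 1.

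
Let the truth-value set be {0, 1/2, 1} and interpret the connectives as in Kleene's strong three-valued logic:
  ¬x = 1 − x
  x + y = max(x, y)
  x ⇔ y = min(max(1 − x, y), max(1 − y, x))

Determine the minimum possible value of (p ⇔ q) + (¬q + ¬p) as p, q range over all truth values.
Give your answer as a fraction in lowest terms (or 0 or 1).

1/2

Take p = 1/2, q = 1/2:
p ⇔ q = 1/2 ⇔ 1/2 = 1/2
¬q = ¬1/2 = 1/2
¬p = ¬1/2 = 1/2
¬q + ¬p = 1/2 + 1/2 = 1/2
(p ⇔ q) + (¬q + ¬p) = 1/2 + 1/2 = 1/2
No assignment yields a value below 1/2, so this is the minimum.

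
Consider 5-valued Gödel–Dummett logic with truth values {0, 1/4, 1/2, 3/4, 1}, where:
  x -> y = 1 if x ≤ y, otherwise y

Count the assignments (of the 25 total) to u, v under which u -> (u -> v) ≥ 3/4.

value 1: 15 assignments (counts)
value 3/4: 1 assignment (counts)
value 1/2: 2 assignments
value 1/4: 3 assignments
value 0: 4 assignments
So 16 of the 25 assignments meet the threshold.

16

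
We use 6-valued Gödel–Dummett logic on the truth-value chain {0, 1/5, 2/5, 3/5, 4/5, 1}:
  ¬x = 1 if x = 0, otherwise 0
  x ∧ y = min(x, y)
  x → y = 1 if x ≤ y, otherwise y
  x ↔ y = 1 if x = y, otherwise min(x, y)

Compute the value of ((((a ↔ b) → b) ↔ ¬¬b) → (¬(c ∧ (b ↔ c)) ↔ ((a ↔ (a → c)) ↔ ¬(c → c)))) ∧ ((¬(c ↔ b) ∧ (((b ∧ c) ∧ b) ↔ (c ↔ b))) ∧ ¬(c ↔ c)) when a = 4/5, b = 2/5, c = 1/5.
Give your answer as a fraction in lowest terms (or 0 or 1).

0

a ↔ b = 4/5 ↔ 2/5 = 2/5
(a ↔ b) → b = 2/5 → 2/5 = 1
¬b = ¬2/5 = 0
¬¬b = ¬0 = 1
((a ↔ b) → b) ↔ ¬¬b = 1 ↔ 1 = 1
b ↔ c = 2/5 ↔ 1/5 = 1/5
c ∧ (b ↔ c) = 1/5 ∧ 1/5 = 1/5
¬(c ∧ (b ↔ c)) = ¬1/5 = 0
a → c = 4/5 → 1/5 = 1/5
a ↔ (a → c) = 4/5 ↔ 1/5 = 1/5
c → c = 1/5 → 1/5 = 1
¬(c → c) = ¬1 = 0
(a ↔ (a → c)) ↔ ¬(c → c) = 1/5 ↔ 0 = 0
¬(c ∧ (b ↔ c)) ↔ ((a ↔ (a → c)) ↔ ¬(c → c)) = 0 ↔ 0 = 1
(((a ↔ b) → b) ↔ ¬¬b) → (¬(c ∧ (b ↔ c)) ↔ ((a ↔ (a → c)) ↔ ¬(c → c))) = 1 → 1 = 1
c ↔ b = 1/5 ↔ 2/5 = 1/5
¬(c ↔ b) = ¬1/5 = 0
b ∧ c = 2/5 ∧ 1/5 = 1/5
(b ∧ c) ∧ b = 1/5 ∧ 2/5 = 1/5
c ↔ b = 1/5 ↔ 2/5 = 1/5
((b ∧ c) ∧ b) ↔ (c ↔ b) = 1/5 ↔ 1/5 = 1
¬(c ↔ b) ∧ (((b ∧ c) ∧ b) ↔ (c ↔ b)) = 0 ∧ 1 = 0
c ↔ c = 1/5 ↔ 1/5 = 1
¬(c ↔ c) = ¬1 = 0
(¬(c ↔ b) ∧ (((b ∧ c) ∧ b) ↔ (c ↔ b))) ∧ ¬(c ↔ c) = 0 ∧ 0 = 0
((((a ↔ b) → b) ↔ ¬¬b) → (¬(c ∧ (b ↔ c)) ↔ ((a ↔ (a → c)) ↔ ¬(c → c)))) ∧ ((¬(c ↔ b) ∧ (((b ∧ c) ∧ b) ↔ (c ↔ b))) ∧ ¬(c ↔ c)) = 1 ∧ 0 = 0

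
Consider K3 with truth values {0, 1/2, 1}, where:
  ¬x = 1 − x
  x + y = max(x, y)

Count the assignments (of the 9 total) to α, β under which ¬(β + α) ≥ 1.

1

α = 0, β = 0 ↦ 1  ≥
α = 0, β = 1/2 ↦ 1/2  <
α = 0, β = 1 ↦ 0  <
α = 1/2, β = 0 ↦ 1/2  <
α = 1/2, β = 1/2 ↦ 1/2  <
α = 1/2, β = 1 ↦ 0  <
α = 1, β = 0 ↦ 0  <
α = 1, β = 1/2 ↦ 0  <
α = 1, β = 1 ↦ 0  <
So 1 of the 9 assignments meets the threshold.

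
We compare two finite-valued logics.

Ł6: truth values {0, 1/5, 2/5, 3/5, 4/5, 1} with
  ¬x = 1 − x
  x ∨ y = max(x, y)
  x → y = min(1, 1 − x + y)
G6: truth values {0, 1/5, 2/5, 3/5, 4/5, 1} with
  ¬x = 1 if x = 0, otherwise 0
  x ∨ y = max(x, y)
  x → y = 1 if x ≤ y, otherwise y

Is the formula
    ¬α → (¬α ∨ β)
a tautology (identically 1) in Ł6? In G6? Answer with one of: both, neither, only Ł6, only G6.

In Ł6: every assignment gives 1 — tautology.
In G6: every assignment gives 1 — tautology.

both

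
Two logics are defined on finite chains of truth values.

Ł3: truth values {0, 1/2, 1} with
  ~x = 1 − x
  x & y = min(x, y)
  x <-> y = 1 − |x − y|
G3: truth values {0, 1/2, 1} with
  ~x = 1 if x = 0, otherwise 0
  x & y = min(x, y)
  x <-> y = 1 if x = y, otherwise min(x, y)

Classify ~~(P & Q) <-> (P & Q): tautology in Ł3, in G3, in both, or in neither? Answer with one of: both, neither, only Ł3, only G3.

only Ł3

In Ł3: every assignment gives 1 — tautology.
In G3: at P = 1/2, Q = 1/2 the value is 1/2 — not a tautology.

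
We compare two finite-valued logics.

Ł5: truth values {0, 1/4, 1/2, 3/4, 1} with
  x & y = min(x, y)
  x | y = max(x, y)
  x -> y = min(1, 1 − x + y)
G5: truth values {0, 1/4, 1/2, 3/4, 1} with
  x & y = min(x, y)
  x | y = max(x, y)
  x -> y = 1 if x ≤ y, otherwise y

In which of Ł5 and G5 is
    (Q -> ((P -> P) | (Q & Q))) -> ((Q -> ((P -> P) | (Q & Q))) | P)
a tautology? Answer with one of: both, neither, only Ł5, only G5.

both

In Ł5: every assignment gives 1 — tautology.
In G5: every assignment gives 1 — tautology.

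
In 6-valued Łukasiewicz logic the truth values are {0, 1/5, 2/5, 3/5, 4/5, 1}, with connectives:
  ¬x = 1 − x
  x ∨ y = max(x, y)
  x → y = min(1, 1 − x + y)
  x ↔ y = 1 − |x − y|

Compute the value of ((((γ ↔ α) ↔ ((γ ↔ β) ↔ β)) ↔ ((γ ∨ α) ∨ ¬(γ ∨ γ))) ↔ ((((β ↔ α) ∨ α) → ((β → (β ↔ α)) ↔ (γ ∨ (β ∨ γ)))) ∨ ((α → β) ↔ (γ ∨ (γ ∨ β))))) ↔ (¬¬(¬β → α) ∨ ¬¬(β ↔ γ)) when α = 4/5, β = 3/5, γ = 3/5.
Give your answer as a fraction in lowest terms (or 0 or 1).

4/5

γ ↔ α = 3/5 ↔ 4/5 = 4/5
γ ↔ β = 3/5 ↔ 3/5 = 1
(γ ↔ β) ↔ β = 1 ↔ 3/5 = 3/5
(γ ↔ α) ↔ ((γ ↔ β) ↔ β) = 4/5 ↔ 3/5 = 4/5
γ ∨ α = 3/5 ∨ 4/5 = 4/5
γ ∨ γ = 3/5 ∨ 3/5 = 3/5
¬(γ ∨ γ) = ¬3/5 = 2/5
(γ ∨ α) ∨ ¬(γ ∨ γ) = 4/5 ∨ 2/5 = 4/5
((γ ↔ α) ↔ ((γ ↔ β) ↔ β)) ↔ ((γ ∨ α) ∨ ¬(γ ∨ γ)) = 4/5 ↔ 4/5 = 1
β ↔ α = 3/5 ↔ 4/5 = 4/5
(β ↔ α) ∨ α = 4/5 ∨ 4/5 = 4/5
β ↔ α = 3/5 ↔ 4/5 = 4/5
β → (β ↔ α) = 3/5 → 4/5 = 1
β ∨ γ = 3/5 ∨ 3/5 = 3/5
γ ∨ (β ∨ γ) = 3/5 ∨ 3/5 = 3/5
(β → (β ↔ α)) ↔ (γ ∨ (β ∨ γ)) = 1 ↔ 3/5 = 3/5
((β ↔ α) ∨ α) → ((β → (β ↔ α)) ↔ (γ ∨ (β ∨ γ))) = 4/5 → 3/5 = 4/5
α → β = 4/5 → 3/5 = 4/5
γ ∨ β = 3/5 ∨ 3/5 = 3/5
γ ∨ (γ ∨ β) = 3/5 ∨ 3/5 = 3/5
(α → β) ↔ (γ ∨ (γ ∨ β)) = 4/5 ↔ 3/5 = 4/5
(((β ↔ α) ∨ α) → ((β → (β ↔ α)) ↔ (γ ∨ (β ∨ γ)))) ∨ ((α → β) ↔ (γ ∨ (γ ∨ β))) = 4/5 ∨ 4/5 = 4/5
(((γ ↔ α) ↔ ((γ ↔ β) ↔ β)) ↔ ((γ ∨ α) ∨ ¬(γ ∨ γ))) ↔ ((((β ↔ α) ∨ α) → ((β → (β ↔ α)) ↔ (γ ∨ (β ∨ γ)))) ∨ ((α → β) ↔ (γ ∨ (γ ∨ β)))) = 1 ↔ 4/5 = 4/5
¬β = ¬3/5 = 2/5
¬β → α = 2/5 → 4/5 = 1
¬(¬β → α) = ¬1 = 0
¬¬(¬β → α) = ¬0 = 1
β ↔ γ = 3/5 ↔ 3/5 = 1
¬(β ↔ γ) = ¬1 = 0
¬¬(β ↔ γ) = ¬0 = 1
¬¬(¬β → α) ∨ ¬¬(β ↔ γ) = 1 ∨ 1 = 1
((((γ ↔ α) ↔ ((γ ↔ β) ↔ β)) ↔ ((γ ∨ α) ∨ ¬(γ ∨ γ))) ↔ ((((β ↔ α) ∨ α) → ((β → (β ↔ α)) ↔ (γ ∨ (β ∨ γ)))) ∨ ((α → β) ↔ (γ ∨ (γ ∨ β))))) ↔ (¬¬(¬β → α) ∨ ¬¬(β ↔ γ)) = 4/5 ↔ 1 = 4/5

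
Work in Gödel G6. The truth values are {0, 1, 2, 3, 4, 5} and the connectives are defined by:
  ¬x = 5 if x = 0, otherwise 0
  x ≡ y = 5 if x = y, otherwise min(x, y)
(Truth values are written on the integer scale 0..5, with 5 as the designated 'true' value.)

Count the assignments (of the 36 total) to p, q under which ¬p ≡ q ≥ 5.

value 5: 6 assignments (counts)
value 4: 1 assignment
value 3: 1 assignment
value 2: 1 assignment
value 1: 1 assignment
value 0: 26 assignments
So 6 of the 36 assignments meet the threshold.

6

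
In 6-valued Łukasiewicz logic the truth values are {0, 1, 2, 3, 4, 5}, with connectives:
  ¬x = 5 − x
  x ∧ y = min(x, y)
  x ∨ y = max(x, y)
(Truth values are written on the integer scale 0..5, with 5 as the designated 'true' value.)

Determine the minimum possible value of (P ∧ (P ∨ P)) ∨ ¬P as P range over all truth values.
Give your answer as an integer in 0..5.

3

Take P = 2:
P ∨ P = 2 ∨ 2 = 2
P ∧ (P ∨ P) = 2 ∧ 2 = 2
¬P = ¬2 = 3
(P ∧ (P ∨ P)) ∨ ¬P = 2 ∨ 3 = 3
No assignment yields a value below 3, so this is the minimum.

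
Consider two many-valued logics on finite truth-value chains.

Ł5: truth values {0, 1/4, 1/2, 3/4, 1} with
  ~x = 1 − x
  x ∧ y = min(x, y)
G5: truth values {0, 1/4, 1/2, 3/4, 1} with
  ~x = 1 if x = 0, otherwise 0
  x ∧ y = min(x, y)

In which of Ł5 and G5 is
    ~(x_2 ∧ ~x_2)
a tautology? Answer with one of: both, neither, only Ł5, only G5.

In Ł5: at x_2 = 1/4 the value is 3/4 — not a tautology.
In G5: every assignment gives 1 — tautology.

only G5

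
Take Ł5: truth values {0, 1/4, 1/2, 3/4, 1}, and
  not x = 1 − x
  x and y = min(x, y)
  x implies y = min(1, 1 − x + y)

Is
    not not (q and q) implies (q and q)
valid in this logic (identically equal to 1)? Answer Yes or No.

q = 0 ↦ 1
q = 1/4 ↦ 1
q = 1/2 ↦ 1
q = 3/4 ↦ 1
q = 1 ↦ 1
Every assignment gives a value ≥ 1.

Yes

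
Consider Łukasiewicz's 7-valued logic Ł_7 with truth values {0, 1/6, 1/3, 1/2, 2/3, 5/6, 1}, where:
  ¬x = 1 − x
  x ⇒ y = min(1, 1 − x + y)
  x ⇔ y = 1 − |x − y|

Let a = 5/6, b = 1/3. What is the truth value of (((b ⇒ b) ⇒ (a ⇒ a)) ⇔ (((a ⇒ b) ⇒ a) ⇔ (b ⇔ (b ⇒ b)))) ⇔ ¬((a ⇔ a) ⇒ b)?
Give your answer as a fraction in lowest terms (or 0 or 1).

2/3

b ⇒ b = 1/3 ⇒ 1/3 = 1
a ⇒ a = 5/6 ⇒ 5/6 = 1
(b ⇒ b) ⇒ (a ⇒ a) = 1 ⇒ 1 = 1
a ⇒ b = 5/6 ⇒ 1/3 = 1/2
(a ⇒ b) ⇒ a = 1/2 ⇒ 5/6 = 1
b ⇒ b = 1/3 ⇒ 1/3 = 1
b ⇔ (b ⇒ b) = 1/3 ⇔ 1 = 1/3
((a ⇒ b) ⇒ a) ⇔ (b ⇔ (b ⇒ b)) = 1 ⇔ 1/3 = 1/3
((b ⇒ b) ⇒ (a ⇒ a)) ⇔ (((a ⇒ b) ⇒ a) ⇔ (b ⇔ (b ⇒ b))) = 1 ⇔ 1/3 = 1/3
a ⇔ a = 5/6 ⇔ 5/6 = 1
(a ⇔ a) ⇒ b = 1 ⇒ 1/3 = 1/3
¬((a ⇔ a) ⇒ b) = ¬1/3 = 2/3
(((b ⇒ b) ⇒ (a ⇒ a)) ⇔ (((a ⇒ b) ⇒ a) ⇔ (b ⇔ (b ⇒ b)))) ⇔ ¬((a ⇔ a) ⇒ b) = 1/3 ⇔ 2/3 = 2/3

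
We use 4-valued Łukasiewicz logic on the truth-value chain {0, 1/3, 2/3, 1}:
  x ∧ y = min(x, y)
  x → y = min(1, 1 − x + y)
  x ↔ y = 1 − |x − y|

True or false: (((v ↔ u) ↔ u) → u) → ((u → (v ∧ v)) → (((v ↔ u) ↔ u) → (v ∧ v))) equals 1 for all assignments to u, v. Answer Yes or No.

Yes

u = 0, v = 0 ↦ 1
u = 0, v = 1/3 ↦ 1
u = 0, v = 2/3 ↦ 1
u = 0, v = 1 ↦ 1
u = 1/3, v = 0 ↦ 1
u = 1/3, v = 1/3 ↦ 1
u = 1/3, v = 2/3 ↦ 1
u = 1/3, v = 1 ↦ 1
u = 2/3, v = 0 ↦ 1
u = 2/3, v = 1/3 ↦ 1
u = 2/3, v = 2/3 ↦ 1
u = 2/3, v = 1 ↦ 1
u = 1, v = 0 ↦ 1
u = 1, v = 1/3 ↦ 1
u = 1, v = 2/3 ↦ 1
u = 1, v = 1 ↦ 1
Every assignment gives a value ≥ 1.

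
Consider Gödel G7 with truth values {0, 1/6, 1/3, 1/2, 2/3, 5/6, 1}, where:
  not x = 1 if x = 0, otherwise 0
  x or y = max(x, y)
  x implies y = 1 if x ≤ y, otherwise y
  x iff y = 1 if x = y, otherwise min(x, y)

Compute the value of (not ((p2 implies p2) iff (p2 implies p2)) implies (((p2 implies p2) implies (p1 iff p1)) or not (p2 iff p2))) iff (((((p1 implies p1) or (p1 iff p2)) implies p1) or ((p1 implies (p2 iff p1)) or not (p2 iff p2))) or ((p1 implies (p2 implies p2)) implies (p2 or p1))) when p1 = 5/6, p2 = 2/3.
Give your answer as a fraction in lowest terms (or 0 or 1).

p2 implies p2 = 2/3 implies 2/3 = 1
p2 implies p2 = 2/3 implies 2/3 = 1
(p2 implies p2) iff (p2 implies p2) = 1 iff 1 = 1
not ((p2 implies p2) iff (p2 implies p2)) = not 1 = 0
p2 implies p2 = 2/3 implies 2/3 = 1
p1 iff p1 = 5/6 iff 5/6 = 1
(p2 implies p2) implies (p1 iff p1) = 1 implies 1 = 1
p2 iff p2 = 2/3 iff 2/3 = 1
not (p2 iff p2) = not 1 = 0
((p2 implies p2) implies (p1 iff p1)) or not (p2 iff p2) = 1 or 0 = 1
not ((p2 implies p2) iff (p2 implies p2)) implies (((p2 implies p2) implies (p1 iff p1)) or not (p2 iff p2)) = 0 implies 1 = 1
p1 implies p1 = 5/6 implies 5/6 = 1
p1 iff p2 = 5/6 iff 2/3 = 2/3
(p1 implies p1) or (p1 iff p2) = 1 or 2/3 = 1
((p1 implies p1) or (p1 iff p2)) implies p1 = 1 implies 5/6 = 5/6
p2 iff p1 = 2/3 iff 5/6 = 2/3
p1 implies (p2 iff p1) = 5/6 implies 2/3 = 2/3
p2 iff p2 = 2/3 iff 2/3 = 1
not (p2 iff p2) = not 1 = 0
(p1 implies (p2 iff p1)) or not (p2 iff p2) = 2/3 or 0 = 2/3
(((p1 implies p1) or (p1 iff p2)) implies p1) or ((p1 implies (p2 iff p1)) or not (p2 iff p2)) = 5/6 or 2/3 = 5/6
p2 implies p2 = 2/3 implies 2/3 = 1
p1 implies (p2 implies p2) = 5/6 implies 1 = 1
p2 or p1 = 2/3 or 5/6 = 5/6
(p1 implies (p2 implies p2)) implies (p2 or p1) = 1 implies 5/6 = 5/6
((((p1 implies p1) or (p1 iff p2)) implies p1) or ((p1 implies (p2 iff p1)) or not (p2 iff p2))) or ((p1 implies (p2 implies p2)) implies (p2 or p1)) = 5/6 or 5/6 = 5/6
(not ((p2 implies p2) iff (p2 implies p2)) implies (((p2 implies p2) implies (p1 iff p1)) or not (p2 iff p2))) iff (((((p1 implies p1) or (p1 iff p2)) implies p1) or ((p1 implies (p2 iff p1)) or not (p2 iff p2))) or ((p1 implies (p2 implies p2)) implies (p2 or p1))) = 1 iff 5/6 = 5/6

5/6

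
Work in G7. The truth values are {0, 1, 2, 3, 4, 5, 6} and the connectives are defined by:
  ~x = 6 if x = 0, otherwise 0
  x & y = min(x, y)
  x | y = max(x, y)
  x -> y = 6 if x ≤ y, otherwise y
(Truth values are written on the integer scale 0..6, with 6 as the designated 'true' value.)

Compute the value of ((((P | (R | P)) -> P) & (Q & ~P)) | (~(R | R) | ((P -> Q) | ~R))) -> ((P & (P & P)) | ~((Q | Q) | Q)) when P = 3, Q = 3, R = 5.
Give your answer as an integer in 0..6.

3

R | P = 5 | 3 = 5
P | (R | P) = 3 | 5 = 5
(P | (R | P)) -> P = 5 -> 3 = 3
~P = ~3 = 0
Q & ~P = 3 & 0 = 0
((P | (R | P)) -> P) & (Q & ~P) = 3 & 0 = 0
R | R = 5 | 5 = 5
~(R | R) = ~5 = 0
P -> Q = 3 -> 3 = 6
~R = ~5 = 0
(P -> Q) | ~R = 6 | 0 = 6
~(R | R) | ((P -> Q) | ~R) = 0 | 6 = 6
(((P | (R | P)) -> P) & (Q & ~P)) | (~(R | R) | ((P -> Q) | ~R)) = 0 | 6 = 6
P & P = 3 & 3 = 3
P & (P & P) = 3 & 3 = 3
Q | Q = 3 | 3 = 3
(Q | Q) | Q = 3 | 3 = 3
~((Q | Q) | Q) = ~3 = 0
(P & (P & P)) | ~((Q | Q) | Q) = 3 | 0 = 3
((((P | (R | P)) -> P) & (Q & ~P)) | (~(R | R) | ((P -> Q) | ~R))) -> ((P & (P & P)) | ~((Q | Q) | Q)) = 6 -> 3 = 3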